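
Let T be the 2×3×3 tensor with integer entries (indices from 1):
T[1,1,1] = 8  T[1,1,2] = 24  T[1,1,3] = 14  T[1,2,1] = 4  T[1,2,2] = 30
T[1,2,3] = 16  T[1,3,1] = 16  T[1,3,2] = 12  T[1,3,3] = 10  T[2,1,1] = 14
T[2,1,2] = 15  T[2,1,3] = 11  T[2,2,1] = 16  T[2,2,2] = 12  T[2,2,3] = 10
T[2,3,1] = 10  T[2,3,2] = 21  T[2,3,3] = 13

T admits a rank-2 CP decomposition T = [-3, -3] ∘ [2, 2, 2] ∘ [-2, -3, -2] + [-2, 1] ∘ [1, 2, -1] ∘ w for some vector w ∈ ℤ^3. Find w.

w = [2, -3, -1]

Subtract the known terms from T to get the rank-1 residual R = [-2, 1] ∘ [1, 2, -1] ∘ w, so R[i,j,k] = a[i]·b[j]·w[k]. Pick indices with nonzero a[1]·b[1] = (-2)·(1) = -2. Only the fibre through (1,1,·) is needed: R[1,1,:] = T[1,1,:] − Σₗ aₗ[1]bₗ[1]cₗ = [8, 24, 14] − (-3)·(2)·[-2, -3, -2] = [-4, 6, 2]. Then w[k] = R[1,1,k] / -2 for each k, giving w = [-4, 6, 2] / -2 = [2, -3, -1].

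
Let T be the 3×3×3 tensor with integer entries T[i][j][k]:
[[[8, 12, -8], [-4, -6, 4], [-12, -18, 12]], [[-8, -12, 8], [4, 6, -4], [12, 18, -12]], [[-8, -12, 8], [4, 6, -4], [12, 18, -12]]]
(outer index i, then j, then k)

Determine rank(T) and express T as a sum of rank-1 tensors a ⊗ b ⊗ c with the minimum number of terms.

rank(T) = 1

Lower bound: T ≠ 0 (e.g. T[0,0,0] = 8), so rank(T) ≥ 1.
Upper bound: if T = a ⊗ b ⊗ c then every fibre of T is a multiple of the corresponding factor, so read the factors off the fibres through the nonzero entry T[0,0,0] = 8.
The mode-1 fibre T[:,0,0] = [8, -8, -8] gives a = [1, -1, -1] (primitive direction); the mode-2 fibre T[0,:,0] = [8, -4, -12] gives b = [2, -1, -3]; then c[k] = T[0,0,k] / (a[0]·b[0]) = [8, 12, -8] / 2 = [4, 6, -4].
Expanding [1, -1, -1] ⊗ [2, -1, -3] ⊗ [4, 6, -4] reproduces all 27 entries of T, so T = [1, -1, -1] ⊗ [2, -1, -3] ⊗ [4, 6, -4] and rank(T) ≤ 1.
These bounds meet, so rank(T) = 1.
Check entry T[1,2,2] = -12: (-1)·(-3)·(-4) = -12.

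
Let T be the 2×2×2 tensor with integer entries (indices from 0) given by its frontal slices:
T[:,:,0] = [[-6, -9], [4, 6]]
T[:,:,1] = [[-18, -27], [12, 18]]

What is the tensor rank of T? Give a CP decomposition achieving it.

rank(T) = 1

Lower bound: T ≠ 0 (e.g. T[0,0,0] = -6), so rank(T) ≥ 1.
Upper bound: if T = a ⊗ b ⊗ c then every fibre of T is a multiple of the corresponding factor, so read the factors off the fibres through the nonzero entry T[0,0,0] = -6.
The mode-1 fibre T[:,0,0] = [-6, 4] gives a = [3, -2] (primitive direction); the mode-2 fibre T[0,:,0] = [-6, -9] gives b = [2, 3]; then c[k] = T[0,0,k] / (a[0]·b[0]) = [-6, -18] / 6 = [-1, -3].
Expanding [3, -2] ⊗ [2, 3] ⊗ [-1, -3] reproduces all 8 entries of T, so T = [3, -2] ⊗ [2, 3] ⊗ [-1, -3] and rank(T) ≤ 1.
These bounds meet, so rank(T) = 1.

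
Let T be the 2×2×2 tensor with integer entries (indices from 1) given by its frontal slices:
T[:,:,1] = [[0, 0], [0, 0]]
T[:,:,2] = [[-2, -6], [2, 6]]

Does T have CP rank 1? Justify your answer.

If T = a ⊗ b ⊗ c then every fibre of T is a multiple of the corresponding factor, so read the factors off the fibres through the nonzero entry T[1,1,2] = -2.
The mode-1 fibre T[:,1,2] = [-2, 2] gives a = [1, -1] (primitive direction); the mode-2 fibre T[1,:,2] = [-2, -6] gives b = [1, 3]; then c[k] = T[1,1,k] / (a[1]·b[1]) = [0, -2] / 1 = [0, -2].
Expanding [1, -1] ⊗ [1, 3] ⊗ [0, -2] reproduces all 8 entries of T, so T = [1, -1] ⊗ [1, 3] ⊗ [0, -2] and rank(T) ≤ 1.
Equivalently every frontal slice T[:,:,k] is c[k] times the rank-1 matrix [1, -1] ⊗ [1, 3]. So T has rank 1 (it is nonzero).

Yes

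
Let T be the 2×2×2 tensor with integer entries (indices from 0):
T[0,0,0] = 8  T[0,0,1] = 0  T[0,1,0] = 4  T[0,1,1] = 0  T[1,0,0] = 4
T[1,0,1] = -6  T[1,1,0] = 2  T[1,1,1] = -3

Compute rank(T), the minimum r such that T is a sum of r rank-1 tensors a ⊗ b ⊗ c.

2

Lower bound: the mode-3 unfolding of T (rows indexed by k, columns by (i,j) = (0,0), (0,1), (1,0), (1,1)) is [[8, 4, 4, 2], [0, 0, -6, -3]].
There the 2×2 minor on rows k ∈ {0, 1}, columns (i,j) ∈ {(0,0), (1,0)} is det [[8, 4], [0, -6]] = -48 ≠ 0, so this unfolding has rank ≥ 2; CP rank is at least every unfolding rank, so rank(T) ≥ 2. (Flattening ranks never certify an upper bound on CP rank; for that we must actually write T with 2 rank-1 terms.)
Upper bound — finding two terms. Every mode-2 slice of T is a multiple of one matrix: T[:,j,:] = b[j]·M with b = [2, 1] and M = [[4, 0], [2, -3]] (rows indexed by i, columns by k). So it suffices to write M as a sum of two rank-1 matrices.
Splitting M by its rows (i = 0, 1), M = [1, 0][4, 0]ᵀ + [0, 1][2, -3]ᵀ.
Hence T = [1, 0] ⊗ [2, 1] ⊗ [4, 0] + [0, 1] ⊗ [2, 1] ⊗ [2, -3], so rank(T) ≤ 2.
These bounds meet, so rank(T) = 2.
Check entry T[0,1,1] = 0: (1)·(1)·(0) + (0)·(1)·(-3) = 0.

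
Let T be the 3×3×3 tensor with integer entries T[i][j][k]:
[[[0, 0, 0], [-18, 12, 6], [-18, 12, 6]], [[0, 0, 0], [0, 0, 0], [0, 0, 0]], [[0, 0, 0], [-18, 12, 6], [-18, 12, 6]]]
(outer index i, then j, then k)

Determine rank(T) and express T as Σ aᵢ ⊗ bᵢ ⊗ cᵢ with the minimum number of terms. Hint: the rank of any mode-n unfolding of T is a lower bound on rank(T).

rank(T) = 1

Lower bound: T ≠ 0 (e.g. T[0,1,0] = -18), so rank(T) ≥ 1.
Upper bound: if T = a ⊗ b ⊗ c then every fibre of T is a multiple of the corresponding factor, so read the factors off the fibres through the nonzero entry T[0,1,0] = -18.
The mode-1 fibre T[:,1,0] = [-18, 0, -18] gives a = (1, 0, 1) (primitive direction); the mode-2 fibre T[0,:,0] = [0, -18, -18] gives b = (0, 1, 1); then c[k] = T[0,1,k] / (a[0]·b[1]) = [-18, 12, 6] / 1 = (-18, 12, 6).
Expanding (1, 0, 1) ⊗ (0, 1, 1) ⊗ (-18, 12, 6) reproduces all 27 entries of T, so T = (1, 0, 1) ⊗ (0, 1, 1) ⊗ (-18, 12, 6) and rank(T) ≤ 1.
These bounds meet, so rank(T) = 1.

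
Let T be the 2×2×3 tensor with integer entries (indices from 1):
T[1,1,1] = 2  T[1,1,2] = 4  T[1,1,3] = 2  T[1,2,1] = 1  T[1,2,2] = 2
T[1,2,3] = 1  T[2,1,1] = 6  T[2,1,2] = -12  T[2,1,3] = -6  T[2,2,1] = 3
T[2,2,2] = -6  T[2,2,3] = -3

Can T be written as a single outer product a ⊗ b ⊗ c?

No

The mode-1 unfolding of T (rows indexed by i, columns by (j,k) = (1,1), (1,2), (1,3), (2,1), (2,2), (2,3)) is [[2, 4, 2, 1, 2, 1], [6, -12, -6, 3, -6, -3]].
There the 2×2 minor on rows i ∈ {1, 2}, columns (j,k) ∈ {(1,1), (1,2)} is det [[2, 4], [6, -12]] = -48 ≠ 0, so this unfolding has rank ≥ 2; CP rank is at least every unfolding rank, so rank(T) ≥ 2.
In particular rank(T) ≥ 2 > 1, so T is not rank-1.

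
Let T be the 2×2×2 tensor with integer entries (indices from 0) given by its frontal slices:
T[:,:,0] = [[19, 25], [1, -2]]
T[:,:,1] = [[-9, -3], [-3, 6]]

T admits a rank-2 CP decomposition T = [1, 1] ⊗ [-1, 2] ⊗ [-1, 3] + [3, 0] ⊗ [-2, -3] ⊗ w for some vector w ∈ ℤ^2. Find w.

Subtract the known terms from T to get the rank-1 residual R = [3, 0] ⊗ [-2, -3] ⊗ w, so R[i,j,k] = a[i]·b[j]·w[k]. Pick indices with nonzero a[0]·b[0] = (3)·(-2) = -6. Only the fibre through (0,0,·) is needed: R[0,0,:] = T[0,0,:] − Σₗ aₗ[0]bₗ[0]cₗ = [19, -9] − (1)·(-1)·[-1, 3] = [18, -6]. Then w[k] = R[0,0,k] / -6 for each k, giving w = [18, -6] / -6 = [-3, 1].

w = [-3, 1]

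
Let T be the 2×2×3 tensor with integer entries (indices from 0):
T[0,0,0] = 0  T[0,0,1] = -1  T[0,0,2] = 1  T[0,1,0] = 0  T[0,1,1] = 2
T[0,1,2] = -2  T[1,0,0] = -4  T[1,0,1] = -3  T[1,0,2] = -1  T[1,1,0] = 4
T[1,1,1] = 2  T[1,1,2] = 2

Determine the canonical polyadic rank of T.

2

Lower bound: the mode-1 unfolding of T (rows indexed by i, columns by (j,k) = (0,0), (0,1), (0,2), (1,0), (1,1), (1,2)) is [[0, -1, 1, 0, 2, -2], [-4, -3, -1, 4, 2, 2]].
There the 2×2 minor on rows i ∈ {0, 1}, columns (j,k) ∈ {(0,0), (0,1)} is det [[0, -1], [-4, -3]] = -4 ≠ 0, so this unfolding has rank ≥ 2; CP rank is at least every unfolding rank, so rank(T) ≥ 2. (Flattening ranks never certify an upper bound on CP rank; for that we must actually write T with 2 rank-1 terms.)
Upper bound — finding two terms. Write S_k = T[:,:,k] for the frontal slices: S₀ = [[0, 0], [-4, 4]], S₁ = [[-1, 2], [-3, 2]], S₂ = [[1, -2], [-1, 2]].
If T = a₁ ⊗ b₁ ⊗ c₁ + a₂ ⊗ b₂ ⊗ c₂ then each S_k = c₁[k]·a₁b₁ᵀ + c₂[k]·a₂b₂ᵀ. S₀ and S₁ are linearly independent, so a₁b₁ᵀ and a₂b₂ᵀ must span the same plane of matrices: they are the rank-1 matrices of the form x·S₀ + y·S₁.
det(x·S₀ + y·S₁) is 4·xy + 4·y² = 4·(y)(x + y), vanishing at (x:y) = (1:0) and (1:-1).
M₁ = S₀ = [[0, 0], [-4, 4]] = (-4)·[0, 1][1, -1]ᵀ and M₂ = S₀ − S₁ = [[1, -2], [-1, 2]] = [1, -1][1, -2]ᵀ, so take a₁ = [0, 1], b₁ = [1, -1], a₂ = [1, -1], b₂ = [1, -2].
Each slice is an integer combination of E₁ = a₁b₁ᵀ and E₂ = a₂b₂ᵀ: S₀ = −4·E₁, S₁ = −4·E₁ − E₂, S₂ = E₂; reading off coefficients, c₁ = [-4, -4, 0] and c₂ = [0, -1, 1].
Hence T = [0, 1] ⊗ [1, -1] ⊗ [-4, -4, 0] + [1, -1] ⊗ [1, -2] ⊗ [0, -1, 1], so rank(T) ≤ 2.
These bounds meet, so rank(T) = 2.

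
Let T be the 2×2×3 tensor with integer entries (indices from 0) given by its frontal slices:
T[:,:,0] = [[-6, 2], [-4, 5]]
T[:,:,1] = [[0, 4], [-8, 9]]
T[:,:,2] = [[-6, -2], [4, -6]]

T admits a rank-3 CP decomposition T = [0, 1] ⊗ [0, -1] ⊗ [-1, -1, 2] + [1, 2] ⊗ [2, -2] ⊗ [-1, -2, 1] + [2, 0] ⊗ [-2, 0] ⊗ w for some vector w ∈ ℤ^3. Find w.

w = [1, -1, 2]

Subtract the known terms from T to get the rank-1 residual R = [2, 0] ⊗ [-2, 0] ⊗ w, so R[i,j,k] = a[i]·b[j]·w[k]. Pick indices with nonzero a[0]·b[0] = (2)·(-2) = -4. Only the fibre through (0,0,·) is needed: R[0,0,:] = T[0,0,:] − Σₗ aₗ[0]bₗ[0]cₗ = [-6, 0, -6] − (0)·(0)·[-1, -1, 2] − (1)·(2)·[-1, -2, 1] = [-4, 4, -8]. Then w[k] = R[0,0,k] / -4 for each k, giving w = [-4, 4, -8] / -4 = [1, -1, 2].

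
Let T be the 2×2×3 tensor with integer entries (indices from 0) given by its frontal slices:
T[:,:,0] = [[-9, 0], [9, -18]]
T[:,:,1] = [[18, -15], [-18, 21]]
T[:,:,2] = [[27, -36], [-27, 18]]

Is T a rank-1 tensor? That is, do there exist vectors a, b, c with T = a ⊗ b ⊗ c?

The mode-2 unfolding of T (rows indexed by j, columns by (i,k) = (0,0), (0,1), (0,2), (1,0), (1,1), (1,2)) is [[-9, 18, 27, 9, -18, -27], [0, -15, -36, -18, 21, 18]].
There the 2×2 minor on rows j ∈ {0, 1}, columns (i,k) ∈ {(0,0), (0,1)} is det [[-9, 18], [0, -15]] = 135 ≠ 0, so this unfolding has rank ≥ 2; CP rank is at least every unfolding rank, so rank(T) ≥ 2.
In particular rank(T) ≥ 2 > 1, so T is not rank-1.

No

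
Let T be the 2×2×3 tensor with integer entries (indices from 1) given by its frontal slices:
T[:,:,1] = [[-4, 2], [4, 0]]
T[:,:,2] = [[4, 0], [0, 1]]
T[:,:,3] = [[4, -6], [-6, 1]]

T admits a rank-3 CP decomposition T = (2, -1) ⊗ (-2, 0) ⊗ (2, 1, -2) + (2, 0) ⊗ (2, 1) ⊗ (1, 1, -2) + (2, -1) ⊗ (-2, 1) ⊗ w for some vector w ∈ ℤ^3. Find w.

w = (0, -1, -1)

Subtract the known terms from T to get the rank-1 residual R = (2, -1) ⊗ (-2, 1) ⊗ w, so R[i,j,k] = a[i]·b[j]·w[k]. Pick indices with nonzero a[1]·b[1] = (2)·(-2) = -4. Only the fibre through (1,1,·) is needed: R[1,1,:] = T[1,1,:] − Σₗ aₗ[1]bₗ[1]cₗ = [-4, 4, 4] − (2)·(-2)·(2, 1, -2) − (2)·(2)·(1, 1, -2) = [0, 4, 4]. Then w[k] = R[1,1,k] / -4 for each k, giving w = [0, 4, 4] / -4 = (0, -1, -1).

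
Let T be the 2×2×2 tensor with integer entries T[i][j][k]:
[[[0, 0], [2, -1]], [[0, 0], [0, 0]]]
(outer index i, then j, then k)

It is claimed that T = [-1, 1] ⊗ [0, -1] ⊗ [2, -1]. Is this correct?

No

Reconstruct entry (1,1,0) from the claimed factors: Σₗ aₗ[1]bₗ[1]cₗ[0] = (1)·(-1)·(2) = -2, but T[1,1,0] = 0. The claim is false.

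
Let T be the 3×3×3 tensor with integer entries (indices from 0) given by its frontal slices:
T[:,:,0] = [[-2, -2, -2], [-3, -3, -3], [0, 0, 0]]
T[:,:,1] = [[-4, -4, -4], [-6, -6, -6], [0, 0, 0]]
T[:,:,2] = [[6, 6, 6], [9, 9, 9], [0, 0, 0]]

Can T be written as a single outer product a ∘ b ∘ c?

Yes

If T = a ∘ b ∘ c then every fibre of T is a multiple of the corresponding factor, so read the factors off the fibres through the nonzero entry T[0,0,0] = -2.
The mode-1 fibre T[:,0,0] = [-2, -3, 0] gives a = [2, 3, 0] (primitive direction); the mode-2 fibre T[0,:,0] = [-2, -2, -2] gives b = [1, 1, 1]; then c[k] = T[0,0,k] / (a[0]·b[0]) = [-2, -4, 6] / 2 = [-1, -2, 3].
Expanding [2, 3, 0] ∘ [1, 1, 1] ∘ [-1, -2, 3] reproduces all 27 entries of T, so T = [2, 3, 0] ∘ [1, 1, 1] ∘ [-1, -2, 3] and rank(T) ≤ 1.
Equivalently every frontal slice T[:,:,k] is c[k] times the rank-1 matrix [2, 3, 0] ∘ [1, 1, 1]. So T has rank 1 (it is nonzero).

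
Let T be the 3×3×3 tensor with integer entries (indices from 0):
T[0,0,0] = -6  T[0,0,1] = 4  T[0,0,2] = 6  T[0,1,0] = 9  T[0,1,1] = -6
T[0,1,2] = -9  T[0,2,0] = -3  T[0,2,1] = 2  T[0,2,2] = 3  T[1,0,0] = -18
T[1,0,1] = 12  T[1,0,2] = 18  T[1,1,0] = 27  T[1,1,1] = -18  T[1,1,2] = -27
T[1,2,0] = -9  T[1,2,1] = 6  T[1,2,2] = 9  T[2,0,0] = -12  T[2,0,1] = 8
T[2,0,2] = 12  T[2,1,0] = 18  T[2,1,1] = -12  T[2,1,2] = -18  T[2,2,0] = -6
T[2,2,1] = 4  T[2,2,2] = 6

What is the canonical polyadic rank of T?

Lower bound: T ≠ 0 (e.g. T[0,0,0] = -6), so rank(T) ≥ 1.
Upper bound: if T = a (x) b (x) c then every fibre of T is a multiple of the corresponding factor, so read the factors off the fibres through the nonzero entry T[0,0,0] = -6.
The mode-1 fibre T[:,0,0] = [-6, -18, -12] gives a = [1, 3, 2] (primitive direction); the mode-2 fibre T[0,:,0] = [-6, 9, -3] gives b = [2, -3, 1]; then c[k] = T[0,0,k] / (a[0]·b[0]) = [-6, 4, 6] / 2 = [-3, 2, 3].
Expanding [1, 3, 2] (x) [2, -3, 1] (x) [-3, 2, 3] reproduces all 27 entries of T, so T = [1, 3, 2] (x) [2, -3, 1] (x) [-3, 2, 3] and rank(T) ≤ 1.
These bounds meet, so rank(T) = 1.

1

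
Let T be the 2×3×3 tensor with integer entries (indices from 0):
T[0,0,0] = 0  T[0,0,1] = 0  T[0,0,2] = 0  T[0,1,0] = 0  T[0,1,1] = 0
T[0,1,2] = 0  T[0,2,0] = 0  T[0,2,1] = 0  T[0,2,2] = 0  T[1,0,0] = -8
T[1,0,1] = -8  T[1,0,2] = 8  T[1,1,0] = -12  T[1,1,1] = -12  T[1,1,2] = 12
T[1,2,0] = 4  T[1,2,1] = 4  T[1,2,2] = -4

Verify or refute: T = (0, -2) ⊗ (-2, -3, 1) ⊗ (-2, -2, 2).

Reconstruct entrywise from the claimed factors. For example, T[0,0,2] = 0 and Σₗ aₗ[0]bₗ[0]cₗ[2] = (0)·(-2)·(2) = 0; checking all 18 entries, every one matches. The claim holds.

Yes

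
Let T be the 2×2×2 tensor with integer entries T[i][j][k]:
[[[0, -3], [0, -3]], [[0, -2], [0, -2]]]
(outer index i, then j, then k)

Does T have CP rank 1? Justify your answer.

If T = a ⊗ b ⊗ c then every fibre of T is a multiple of the corresponding factor, so read the factors off the fibres through the nonzero entry T[0,0,1] = -3.
The mode-1 fibre T[:,0,1] = [-3, -2] gives a = [3, 2] (primitive direction); the mode-2 fibre T[0,:,1] = [-3, -3] gives b = [1, 1]; then c[k] = T[0,0,k] / (a[0]·b[0]) = [0, -3] / 3 = [0, -1].
Expanding [3, 2] ⊗ [1, 1] ⊗ [0, -1] reproduces all 8 entries of T, so T = [3, 2] ⊗ [1, 1] ⊗ [0, -1] and rank(T) ≤ 1.
Equivalently every frontal slice T[:,:,k] is c[k] times the rank-1 matrix [3, 2] ⊗ [1, 1]. So T has rank 1 (it is nonzero).

Yes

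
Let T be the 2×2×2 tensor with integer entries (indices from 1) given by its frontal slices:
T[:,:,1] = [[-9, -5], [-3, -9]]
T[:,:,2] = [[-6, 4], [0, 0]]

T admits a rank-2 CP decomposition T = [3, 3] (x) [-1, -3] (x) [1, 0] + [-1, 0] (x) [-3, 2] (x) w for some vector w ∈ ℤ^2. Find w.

Subtract the known terms from T to get the rank-1 residual R = [-1, 0] (x) [-3, 2] (x) w, so R[i,j,k] = a[i]·b[j]·w[k]. Pick indices with nonzero a[1]·b[1] = (-1)·(-3) = 3. Only the fibre through (1,1,·) is needed: R[1,1,:] = T[1,1,:] − Σₗ aₗ[1]bₗ[1]cₗ = [-9, -6] − (3)·(-1)·[1, 0] = [-6, -6]. Then w[k] = R[1,1,k] / 3 for each k, giving w = [-6, -6] / 3 = [-2, -2].

w = [-2, -2]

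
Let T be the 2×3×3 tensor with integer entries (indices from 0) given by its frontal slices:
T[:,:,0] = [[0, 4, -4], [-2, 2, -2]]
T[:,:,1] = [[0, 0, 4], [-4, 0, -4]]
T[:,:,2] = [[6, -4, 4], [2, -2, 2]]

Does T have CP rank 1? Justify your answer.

The mode-3 unfolding of T (rows indexed by k, columns by (i,j) = (0,0), (0,1), (0,2), (1,0), (1,1), (1,2)) is [[0, 4, -4, -2, 2, -2], [0, 0, 4, -4, 0, -4], [6, -4, 4, 2, -2, 2]].
There the 3×3 minor on rows k ∈ {0, 1, 2}, columns (i,j) ∈ {(0,0), (0,1), (0,2)} is det [[0, 4, -4], [0, 0, 4], [6, -4, 4]] = 96 ≠ 0, so this unfolding has rank ≥ 3; CP rank is at least every unfolding rank, so rank(T) ≥ 3.
In particular rank(T) ≥ 3 > 1, so T is not rank-1.

No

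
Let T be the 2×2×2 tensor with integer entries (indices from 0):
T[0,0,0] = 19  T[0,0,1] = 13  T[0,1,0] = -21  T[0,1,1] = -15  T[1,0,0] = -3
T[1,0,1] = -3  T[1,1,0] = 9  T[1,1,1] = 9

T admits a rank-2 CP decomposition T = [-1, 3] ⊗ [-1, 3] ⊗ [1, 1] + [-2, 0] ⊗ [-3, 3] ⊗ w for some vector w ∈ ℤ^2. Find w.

w = [3, 2]

Subtract the known terms from T to get the rank-1 residual R = [-2, 0] ⊗ [-3, 3] ⊗ w, so R[i,j,k] = a[i]·b[j]·w[k]. Pick indices with nonzero a[0]·b[0] = (-2)·(-3) = 6. Only the fibre through (0,0,·) is needed: R[0,0,:] = T[0,0,:] − Σₗ aₗ[0]bₗ[0]cₗ = [19, 13] − (-1)·(-1)·[1, 1] = [18, 12]. Then w[k] = R[0,0,k] / 6 for each k, giving w = [18, 12] / 6 = [3, 2].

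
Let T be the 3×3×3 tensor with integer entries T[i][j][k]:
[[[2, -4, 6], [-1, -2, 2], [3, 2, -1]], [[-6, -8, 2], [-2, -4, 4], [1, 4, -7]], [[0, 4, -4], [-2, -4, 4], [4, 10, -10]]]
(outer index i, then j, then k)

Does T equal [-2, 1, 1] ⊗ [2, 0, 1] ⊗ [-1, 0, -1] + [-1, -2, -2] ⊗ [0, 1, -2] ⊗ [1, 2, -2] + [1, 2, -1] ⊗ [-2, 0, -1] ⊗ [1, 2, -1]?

Reconstruct entrywise from the claimed factors. For example, T[1,2,0] = 1 and Σₗ aₗ[1]bₗ[2]cₗ[0] = (1)·(1)·(-1) + (-2)·(-2)·(1) + (2)·(-1)·(1) = 1; checking all 27 entries, every one matches. The claim holds.

Yes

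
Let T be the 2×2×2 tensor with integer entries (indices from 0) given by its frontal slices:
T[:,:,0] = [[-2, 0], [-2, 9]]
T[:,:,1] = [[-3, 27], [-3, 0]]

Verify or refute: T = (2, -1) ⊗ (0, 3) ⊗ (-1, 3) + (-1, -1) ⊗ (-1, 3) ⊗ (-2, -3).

Reconstruct entrywise from the claimed factors. For example, T[0,1,1] = 27 and Σₗ aₗ[0]bₗ[1]cₗ[1] = (2)·(3)·(3) + (-1)·(3)·(-3) = 27; checking all 8 entries, every one matches. The claim holds.

Yes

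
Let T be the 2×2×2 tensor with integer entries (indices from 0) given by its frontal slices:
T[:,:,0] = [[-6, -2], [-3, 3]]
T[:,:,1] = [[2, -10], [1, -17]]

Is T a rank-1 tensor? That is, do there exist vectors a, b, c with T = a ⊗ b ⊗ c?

No

The mode-3 unfolding of T (rows indexed by k, columns by (i,j) = (0,0), (0,1), (1,0), (1,1)) is [[-6, -2, -3, 3], [2, -10, 1, -17]].
There the 2×2 minor on rows k ∈ {0, 1}, columns (i,j) ∈ {(0,0), (0,1)} is det [[-6, -2], [2, -10]] = 64 ≠ 0, so this unfolding has rank ≥ 2; CP rank is at least every unfolding rank, so rank(T) ≥ 2.
In particular rank(T) ≥ 2 > 1, so T is not rank-1.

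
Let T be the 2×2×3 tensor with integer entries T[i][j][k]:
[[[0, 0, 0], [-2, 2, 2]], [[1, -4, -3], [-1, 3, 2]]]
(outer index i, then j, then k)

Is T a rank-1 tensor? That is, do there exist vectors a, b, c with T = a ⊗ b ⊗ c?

The mode-3 unfolding of T (rows indexed by k, columns by (i,j) = (0,0), (0,1), (1,0), (1,1)) is [[0, -2, 1, -1], [0, 2, -4, 3], [0, 2, -3, 2]].
There the 3×3 minor on rows k ∈ {0, 1, 2}, columns (i,j) ∈ {(0,1), (1,0), (1,1)} is det [[-2, 1, -1], [2, -4, 3], [2, -3, 2]] = -2 ≠ 0, so this unfolding has rank ≥ 3; CP rank is at least every unfolding rank, so rank(T) ≥ 3.
In particular rank(T) ≥ 3 > 1, so T is not rank-1.

No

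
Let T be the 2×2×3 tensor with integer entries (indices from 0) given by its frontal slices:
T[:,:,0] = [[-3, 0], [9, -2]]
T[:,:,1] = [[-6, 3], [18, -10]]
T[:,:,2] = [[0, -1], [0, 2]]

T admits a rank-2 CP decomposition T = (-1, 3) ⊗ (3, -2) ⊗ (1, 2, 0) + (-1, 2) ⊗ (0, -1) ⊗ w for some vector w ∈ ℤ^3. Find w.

Subtract the known terms from T to get the rank-1 residual R = (-1, 2) ⊗ (0, -1) ⊗ w, so R[i,j,k] = a[i]·b[j]·w[k]. Pick indices with nonzero a[0]·b[1] = (-1)·(-1) = 1. Only the fibre through (0,1,·) is needed: R[0,1,:] = T[0,1,:] − Σₗ aₗ[0]bₗ[1]cₗ = [0, 3, -1] − (-1)·(-2)·(1, 2, 0) = [-2, -1, -1]. Then w[k] = R[0,1,k] / 1 for each k, giving w = [-2, -1, -1] / 1 = (-2, -1, -1).

w = (-2, -1, -1)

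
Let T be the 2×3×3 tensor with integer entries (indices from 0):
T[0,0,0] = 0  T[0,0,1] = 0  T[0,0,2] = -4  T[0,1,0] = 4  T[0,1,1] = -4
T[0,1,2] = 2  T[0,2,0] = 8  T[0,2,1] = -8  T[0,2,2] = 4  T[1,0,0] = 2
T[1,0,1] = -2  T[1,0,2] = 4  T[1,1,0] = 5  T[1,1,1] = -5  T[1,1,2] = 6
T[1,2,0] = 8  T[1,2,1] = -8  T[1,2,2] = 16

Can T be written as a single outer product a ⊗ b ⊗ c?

No

The mode-2 unfolding of T (rows indexed by j, columns by (i,k) = (0,0), (0,1), (0,2), (1,0), (1,1), (1,2)) is [[0, 0, -4, 2, -2, 4], [4, -4, 2, 5, -5, 6], [8, -8, 4, 8, -8, 16]].
There the 3×3 minor on rows j ∈ {0, 1, 2}, columns (i,k) ∈ {(0,0), (0,2), (1,0)} is det [[0, -4, 2], [4, 2, 5], [8, 4, 8]] = -32 ≠ 0, so this unfolding has rank ≥ 3; CP rank is at least every unfolding rank, so rank(T) ≥ 3.
In particular rank(T) ≥ 3 > 1, so T is not rank-1.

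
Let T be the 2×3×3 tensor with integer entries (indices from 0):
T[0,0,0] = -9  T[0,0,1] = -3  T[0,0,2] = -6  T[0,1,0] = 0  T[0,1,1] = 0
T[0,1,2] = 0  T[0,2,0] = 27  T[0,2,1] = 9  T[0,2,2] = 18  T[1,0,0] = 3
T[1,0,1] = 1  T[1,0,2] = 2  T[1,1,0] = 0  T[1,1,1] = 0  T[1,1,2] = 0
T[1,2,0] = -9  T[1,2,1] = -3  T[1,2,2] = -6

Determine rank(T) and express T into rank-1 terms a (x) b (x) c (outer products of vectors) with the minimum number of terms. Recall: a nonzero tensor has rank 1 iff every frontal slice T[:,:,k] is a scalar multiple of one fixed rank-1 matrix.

rank(T) = 1

Lower bound: T ≠ 0 (e.g. T[0,0,0] = -9), so rank(T) ≥ 1.
Upper bound: if T = a (x) b (x) c then every fibre of T is a multiple of the corresponding factor, so read the factors off the fibres through the nonzero entry T[0,0,0] = -9.
The mode-1 fibre T[:,0,0] = [-9, 3] gives a = [3, -1] (primitive direction); the mode-2 fibre T[0,:,0] = [-9, 0, 27] gives b = [1, 0, -3]; then c[k] = T[0,0,k] / (a[0]·b[0]) = [-9, -3, -6] / 3 = [-3, -1, -2].
Expanding [3, -1] (x) [1, 0, -3] (x) [-3, -1, -2] reproduces all 18 entries of T, so T = [3, -1] (x) [1, 0, -3] (x) [-3, -1, -2] and rank(T) ≤ 1.
These bounds meet, so rank(T) = 1.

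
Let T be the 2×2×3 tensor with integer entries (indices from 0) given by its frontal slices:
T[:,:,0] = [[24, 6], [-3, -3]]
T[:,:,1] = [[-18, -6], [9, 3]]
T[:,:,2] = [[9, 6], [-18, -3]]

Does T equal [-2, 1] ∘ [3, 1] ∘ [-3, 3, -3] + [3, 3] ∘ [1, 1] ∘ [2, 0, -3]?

Reconstruct entry (0,1,0) from the claimed factors: Σₗ aₗ[0]bₗ[1]cₗ[0] = (-2)·(1)·(-3) + (3)·(1)·(2) = 12, but T[0,1,0] = 6. The claim is false.

No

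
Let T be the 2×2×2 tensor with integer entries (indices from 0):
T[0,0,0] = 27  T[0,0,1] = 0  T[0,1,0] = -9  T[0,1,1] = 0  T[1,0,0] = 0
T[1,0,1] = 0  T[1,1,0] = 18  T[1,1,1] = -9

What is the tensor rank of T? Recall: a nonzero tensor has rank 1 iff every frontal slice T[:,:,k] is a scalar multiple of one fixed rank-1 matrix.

2

Lower bound: the mode-3 unfolding of T (rows indexed by k, columns by (i,j) = (0,0), (0,1), (1,0), (1,1)) is [[27, -9, 0, 18], [0, 0, 0, -9]].
There the 2×2 minor on rows k ∈ {0, 1}, columns (i,j) ∈ {(0,0), (1,1)} is det [[27, 18], [0, -9]] = -243 ≠ 0, so this unfolding has rank ≥ 2; CP rank is at least every unfolding rank, so rank(T) ≥ 2. (Unfolding ranks only ever bound the CP rank from below — rank(T) can be strictly larger than all of them — so the matching upper bound has to come from an explicit 2-term decomposition.)
Upper bound — finding two terms. Write S_k = T[:,:,k] for the frontal slices: S₀ = [[27, -9], [0, 18]], S₁ = [[0, 0], [0, -9]].
If T = a₁ ∘ b₁ ∘ c₁ + a₂ ∘ b₂ ∘ c₂ then each S_k = c₁[k]·a₁b₁ᵀ + c₂[k]·a₂b₂ᵀ. S₀ and S₁ are linearly independent, so a₁b₁ᵀ and a₂b₂ᵀ must span the same plane of matrices: they are the rank-1 matrices of the form x·S₀ + y·S₁.
det(x·S₀ + y·S₁) is 486·x² − 243·xy = 243·(2·x − y)(x), vanishing at (x:y) = (1:2) and (0:1).
M₁ = S₀ + 2·S₁ = [[27, -9], [0, 0]] = 9·[1, 0][3, -1]ᵀ and M₂ = S₁ = [[0, 0], [0, -9]] = (-9)·[0, 1][0, 1]ᵀ, so take a₁ = [1, 0], b₁ = [3, -1], a₂ = [0, 1], b₂ = [0, 1].
Each slice is an integer combination of E₁ = a₁b₁ᵀ and E₂ = a₂b₂ᵀ: S₀ = 9·E₁ + 18·E₂, S₁ = −9·E₂; reading off coefficients, c₁ = [9, 0] and c₂ = [18, -9].
Hence T = [1, 0] ∘ [3, -1] ∘ [9, 0] + [0, 1] ∘ [0, 1] ∘ [18, -9], so rank(T) ≤ 2.
These bounds meet, so rank(T) = 2.
Check entry T[1,1,1] = -9: (0)·(-1)·(0) + (1)·(1)·(-9) = -9.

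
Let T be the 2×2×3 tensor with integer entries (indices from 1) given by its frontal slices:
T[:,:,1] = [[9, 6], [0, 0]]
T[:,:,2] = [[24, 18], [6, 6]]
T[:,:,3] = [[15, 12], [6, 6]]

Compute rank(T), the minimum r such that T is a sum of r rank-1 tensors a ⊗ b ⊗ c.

2

Lower bound: in the mode-1 unfolding of T (rows indexed by i, columns by (j,k)) the 2×2 minor on rows i ∈ {1, 2}, columns (j,k) ∈ {(1,1), (1,2)} is det [[9, 24], [0, 6]] = 54 ≠ 0, so that unfolding has rank ≥ 2 and hence rank(T) ≥ 2 (CP rank is at least every unfolding rank, though it can be larger).
Upper bound: with S_k = T[:,:,k], the two rank-1 terms a₁b₁ᵀ, a₂b₂ᵀ are the rank-1 members of the pencil x·S₁ + y·S₂.
det(x·S₁ + y·S₂) is 18·xy + 36·y² = 18·(x + 2·y)(y), vanishing at (x:y) = (2:-1) and (1:0).
M₁ = 2·S₁ − S₂ = [[-6, -6], [-6, -6]] = (-6)·[1, 1][1, 1]ᵀ and M₂ = S₁ = [[9, 6], [0, 0]] = 3·[1, 0][3, 2]ᵀ, so take a₁ = [1, 1], b₁ = [1, 1], a₂ = [1, 0], b₂ = [3, 2].
Each slice is an integer combination of E₁ = a₁b₁ᵀ and E₂ = a₂b₂ᵀ: S₁ = 3·E₂, S₂ = 6·E₁ + 6·E₂, S₃ = 6·E₁ + 3·E₂; reading off coefficients, c₁ = [0, 6, 6] and c₂ = [3, 6, 3].
Hence T = [1, 1] ⊗ [1, 1] ⊗ [0, 6, 6] + [1, 0] ⊗ [3, 2] ⊗ [3, 6, 3], so rank(T) ≤ 2.
These bounds meet, so rank(T) = 2.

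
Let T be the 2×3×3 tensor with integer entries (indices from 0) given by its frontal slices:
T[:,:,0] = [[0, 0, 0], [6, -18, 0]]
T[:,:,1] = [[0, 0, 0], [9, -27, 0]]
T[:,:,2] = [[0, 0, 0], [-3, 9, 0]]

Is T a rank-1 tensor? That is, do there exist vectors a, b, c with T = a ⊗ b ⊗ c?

Yes

If T = a ⊗ b ⊗ c then every fibre of T is a multiple of the corresponding factor, so read the factors off the fibres through the nonzero entry T[1,0,0] = 6.
The mode-1 fibre T[:,0,0] = [0, 6] gives a = [0, 1] (primitive direction); the mode-2 fibre T[1,:,0] = [6, -18, 0] gives b = [1, -3, 0]; then c[k] = T[1,0,k] / (a[1]·b[0]) = [6, 9, -3] / 1 = [6, 9, -3].
Expanding [0, 1] ⊗ [1, -3, 0] ⊗ [6, 9, -3] reproduces all 18 entries of T, so T = [0, 1] ⊗ [1, -3, 0] ⊗ [6, 9, -3] and rank(T) ≤ 1.
Equivalently every frontal slice T[:,:,k] is c[k] times the rank-1 matrix [0, 1] ⊗ [1, -3, 0]. So T has rank 1 (it is nonzero).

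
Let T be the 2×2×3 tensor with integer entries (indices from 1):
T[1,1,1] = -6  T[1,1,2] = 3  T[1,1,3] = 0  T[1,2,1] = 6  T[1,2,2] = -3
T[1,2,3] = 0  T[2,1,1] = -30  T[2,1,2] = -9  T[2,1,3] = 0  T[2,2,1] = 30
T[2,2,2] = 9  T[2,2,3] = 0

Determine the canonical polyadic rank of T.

Lower bound: the mode-3 unfolding of T (rows indexed by k, columns by (i,j) = (1,1), (1,2), (2,1), (2,2)) is [[-6, 6, -30, 30], [3, -3, -9, 9], [0, 0, 0, 0]].
There the 2×2 minor on rows k ∈ {1, 2}, columns (i,j) ∈ {(1,1), (2,1)} is det [[-6, -30], [3, -9]] = 144 ≠ 0, so this unfolding has rank ≥ 2; CP rank is at least every unfolding rank, so rank(T) ≥ 2. (Unfolding ranks only ever bound the CP rank from below — rank(T) can be strictly larger than all of them — so the matching upper bound has to come from an explicit 2-term decomposition.)
Upper bound — finding two terms. Every mode-2 slice of T is a multiple of one matrix: T[:,j,:] = b[j]·M with b = [1, -1] and M = [[-6, 3, 0], [-30, -9, 0]] (rows indexed by i, columns by k). So it suffices to write M as a sum of two rank-1 matrices.
Splitting M by its rows (i = 1, 2), M = [1, 0][-6, 3, 0]ᵀ + [0, 1][-30, -9, 0]ᵀ.
Hence T = [1, 0] ⊗ [1, -1] ⊗ [-6, 3, 0] + [0, 1] ⊗ [1, -1] ⊗ [-30, -9, 0], so rank(T) ≤ 2.
These bounds meet, so rank(T) = 2.

2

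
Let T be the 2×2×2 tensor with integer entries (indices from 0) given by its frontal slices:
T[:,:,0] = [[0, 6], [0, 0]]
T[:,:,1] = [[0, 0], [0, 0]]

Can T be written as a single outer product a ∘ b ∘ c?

The mode-1 fibre T[:,1,0] = [6, 0] gives a = [1, 0] (primitive direction); the mode-2 fibre T[0,:,0] = [0, 6] gives b = [0, 1]; then c[k] = T[0,1,k] / (a[0]·b[1]) = [6, 0] / 1 = [6, 0].
Expanding [1, 0] ∘ [0, 1] ∘ [6, 0] reproduces all 8 entries of T, so T = [1, 0] ∘ [0, 1] ∘ [6, 0] and rank(T) ≤ 1.
Equivalently every frontal slice T[:,:,k] is c[k] times the rank-1 matrix [1, 0] ∘ [0, 1]. So T has rank 1 (it is nonzero).

Yes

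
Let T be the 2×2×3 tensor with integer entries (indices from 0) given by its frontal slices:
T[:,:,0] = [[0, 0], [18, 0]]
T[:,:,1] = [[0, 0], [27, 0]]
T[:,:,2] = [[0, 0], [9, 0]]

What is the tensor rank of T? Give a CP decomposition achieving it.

rank(T) = 1

Lower bound: T ≠ 0 (e.g. T[1,0,0] = 18), so rank(T) ≥ 1.
Upper bound: if T = a ⊗ b ⊗ c then every fibre of T is a multiple of the corresponding factor, so read the factors off the fibres through the nonzero entry T[1,0,0] = 18.
The mode-1 fibre T[:,0,0] = [0, 18] gives a = [0, 1] (primitive direction); the mode-2 fibre T[1,:,0] = [18, 0] gives b = [1, 0]; then c[k] = T[1,0,k] / (a[1]·b[0]) = [18, 27, 9] / 1 = [18, 27, 9].
Expanding [0, 1] ⊗ [1, 0] ⊗ [18, 27, 9] reproduces all 12 entries of T, so T = [0, 1] ⊗ [1, 0] ⊗ [18, 27, 9] and rank(T) ≤ 1.
These bounds meet, so rank(T) = 1.
Check entry T[1,1,2] = 0: (1)·(0)·(9) = 0.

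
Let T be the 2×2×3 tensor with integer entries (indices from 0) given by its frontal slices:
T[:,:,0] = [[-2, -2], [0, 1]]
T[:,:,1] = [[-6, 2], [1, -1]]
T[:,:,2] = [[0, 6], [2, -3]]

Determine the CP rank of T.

Lower bound: the mode-3 unfolding of T (rows indexed by k, columns by (i,j) = (0,0), (0,1), (1,0), (1,1)) is [[-2, -2, 0, 1], [-6, 2, 1, -1], [0, 6, 2, -3]].
There the 3×3 minor on rows k ∈ {0, 1, 2}, columns (i,j) ∈ {(0,0), (0,1), (1,0)} is det [[-2, -2, 0], [-6, 2, 1], [0, 6, 2]] = -20 ≠ 0, so this unfolding has rank ≥ 3; CP rank is at least every unfolding rank, so rank(T) ≥ 3. (Unfolding ranks only ever bound the CP rank from below — rank(T) can be strictly larger than all of them — so the matching upper bound has to come from an explicit 3-term decomposition.)
Upper bound: T is a sum of 3 rank-1 terms, T = [1, 0] ∘ [1, 0] ∘ [-2, -4, 4] + [2, -1] ∘ [0, 1] ∘ [-1, -1, -1] + [2, -1] ∘ [1, -2] ∘ [0, -1, -2] (written with every a and b primitive with positive leading entry and the scale carried by c; CP decompositions are not unique, and this one is verified by expanding entrywise), so rank(T) ≤ 3.
These bounds meet, so rank(T) = 3.

3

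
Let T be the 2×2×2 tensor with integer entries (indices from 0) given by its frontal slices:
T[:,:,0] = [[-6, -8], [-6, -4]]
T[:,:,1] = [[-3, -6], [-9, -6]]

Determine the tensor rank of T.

2

Lower bound: the mode-1 unfolding of T (rows indexed by i, columns by (j,k) = (0,0), (0,1), (1,0), (1,1)) is [[-6, -3, -8, -6], [-6, -9, -4, -6]].
There the 2×2 minor on rows i ∈ {0, 1}, columns (j,k) ∈ {(0,0), (0,1)} is det [[-6, -3], [-6, -9]] = 36 ≠ 0, so this unfolding has rank ≥ 2; CP rank is at least every unfolding rank, so rank(T) ≥ 2. (Unfolding ranks only ever bound the CP rank from below — rank(T) can be strictly larger than all of them — so the matching upper bound has to come from an explicit 2-term decomposition.)
Upper bound — finding two terms. Write S_k = T[:,:,k] for the frontal slices: S₀ = [[-6, -8], [-6, -4]], S₁ = [[-3, -6], [-9, -6]].
If T = a₁ (x) b₁ (x) c₁ + a₂ (x) b₂ (x) c₂ then each S_k = c₁[k]·a₁b₁ᵀ + c₂[k]·a₂b₂ᵀ. S₀ and S₁ are linearly independent, so a₁b₁ᵀ and a₂b₂ᵀ must span the same plane of matrices: they are the rank-1 matrices of the form x·S₀ + y·S₁.
det(x·S₀ + y·S₁) is −24·x² − 60·xy − 36·y² = (-12)·(2·x + 3·y)(x + y), vanishing at (x:y) = (3:-2) and (1:-1).
M₁ = 3·S₀ − 2·S₁ = [[-12, -12], [0, 0]] = (-12)·[1, 0][1, 1]ᵀ and M₂ = S₀ − S₁ = [[-3, -2], [3, 2]] = −[1, -1][3, 2]ᵀ, so take a₁ = [1, 0], b₁ = [1, 1], a₂ = [1, -1], b₂ = [3, 2].
Each slice is an integer combination of E₁ = a₁b₁ᵀ and E₂ = a₂b₂ᵀ: S₀ = −12·E₁ + 2·E₂, S₁ = −12·E₁ + 3·E₂; reading off coefficients, c₁ = [-12, -12] and c₂ = [2, 3].
Hence T = [1, 0] (x) [1, 1] (x) [-12, -12] + [1, -1] (x) [3, 2] (x) [2, 3], so rank(T) ≤ 2.
These bounds meet, so rank(T) = 2.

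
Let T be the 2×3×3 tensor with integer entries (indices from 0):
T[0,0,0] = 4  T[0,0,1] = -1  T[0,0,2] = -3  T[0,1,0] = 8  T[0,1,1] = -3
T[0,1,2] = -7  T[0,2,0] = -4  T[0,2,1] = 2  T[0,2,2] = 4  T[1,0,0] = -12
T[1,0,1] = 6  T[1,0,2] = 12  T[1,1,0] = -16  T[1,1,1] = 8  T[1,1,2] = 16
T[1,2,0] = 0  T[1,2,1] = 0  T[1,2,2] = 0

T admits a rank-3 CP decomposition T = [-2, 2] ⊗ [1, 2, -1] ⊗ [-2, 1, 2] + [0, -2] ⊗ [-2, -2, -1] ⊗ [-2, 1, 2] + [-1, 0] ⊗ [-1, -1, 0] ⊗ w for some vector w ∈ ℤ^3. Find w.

Subtract the known terms from T to get the rank-1 residual R = [-1, 0] ⊗ [-1, -1, 0] ⊗ w, so R[i,j,k] = a[i]·b[j]·w[k]. Pick indices with nonzero a[0]·b[0] = (-1)·(-1) = 1. Only the fibre through (0,0,·) is needed: R[0,0,:] = T[0,0,:] − Σₗ aₗ[0]bₗ[0]cₗ = [4, -1, -3] − (-2)·(1)·[-2, 1, 2] − (0)·(-2)·[-2, 1, 2] = [0, 1, 1]. Then w[k] = R[0,0,k] / 1 for each k, giving w = [0, 1, 1] / 1 = [0, 1, 1].

w = [0, 1, 1]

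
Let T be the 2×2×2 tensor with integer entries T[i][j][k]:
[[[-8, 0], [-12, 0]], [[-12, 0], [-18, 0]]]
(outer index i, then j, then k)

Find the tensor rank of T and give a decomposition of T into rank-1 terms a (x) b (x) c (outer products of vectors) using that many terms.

rank(T) = 1

Lower bound: T ≠ 0 (e.g. T[0,0,0] = -8), so rank(T) ≥ 1.
Upper bound: if T = a (x) b (x) c then every fibre of T is a multiple of the corresponding factor, so read the factors off the fibres through the nonzero entry T[0,0,0] = -8.
The mode-1 fibre T[:,0,0] = [-8, -12] gives a = [2, 3] (primitive direction); the mode-2 fibre T[0,:,0] = [-8, -12] gives b = [2, 3]; then c[k] = T[0,0,k] / (a[0]·b[0]) = [-8, 0] / 4 = [-2, 0].
Expanding [2, 3] (x) [2, 3] (x) [-2, 0] reproduces all 8 entries of T, so T = [2, 3] (x) [2, 3] (x) [-2, 0] and rank(T) ≤ 1.
These bounds meet, so rank(T) = 1.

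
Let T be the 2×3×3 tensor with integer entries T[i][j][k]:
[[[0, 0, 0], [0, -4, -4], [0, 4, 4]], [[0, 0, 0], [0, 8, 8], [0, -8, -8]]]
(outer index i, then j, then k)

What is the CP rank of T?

1

Lower bound: T ≠ 0 (e.g. T[0,1,1] = -4), so rank(T) ≥ 1.
Upper bound: if T = a ⊗ b ⊗ c then every fibre of T is a multiple of the corresponding factor, so read the factors off the fibres through the nonzero entry T[0,1,1] = -4.
The mode-1 fibre T[:,1,1] = [-4, 8] gives a = [1, -2] (primitive direction); the mode-2 fibre T[0,:,1] = [0, -4, 4] gives b = [0, 1, -1]; then c[k] = T[0,1,k] / (a[0]·b[1]) = [0, -4, -4] / 1 = [0, -4, -4].
Expanding [1, -2] ⊗ [0, 1, -1] ⊗ [0, -4, -4] reproduces all 18 entries of T, so T = [1, -2] ⊗ [0, 1, -1] ⊗ [0, -4, -4] and rank(T) ≤ 1.
These bounds meet, so rank(T) = 1.
Check entry T[1,0,2] = 0: (-2)·(0)·(-4) = 0.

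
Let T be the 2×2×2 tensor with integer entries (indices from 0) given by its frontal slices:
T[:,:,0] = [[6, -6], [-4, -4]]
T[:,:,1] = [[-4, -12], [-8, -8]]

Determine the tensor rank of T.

Lower bound: in the mode-1 unfolding of T (rows indexed by i, columns by (j,k)) the 2×2 minor on rows i ∈ {0, 1}, columns (j,k) ∈ {(0,0), (0,1)} is det [[6, -4], [-4, -8]] = -64 ≠ 0, so that unfolding has rank ≥ 2 and hence rank(T) ≥ 2 (CP rank is at least every unfolding rank, though it can be larger).
Upper bound: with S_k = T[:,:,k], the two rank-1 terms a₁b₁ᵀ, a₂b₂ᵀ are the rank-1 members of the pencil x·S₀ + y·S₁.
det(x·S₀ + y·S₁) is −48·x² − 128·xy − 64·y² = (-16)·(x + 2·y)(3·x + 2·y), vanishing at (x:y) = (2:-1) and (2:-3).
M₁ = 2·S₀ − S₁ = [[16, 0], [0, 0]] = 16·[1, 0][1, 0]ᵀ and M₂ = 2·S₀ − 3·S₁ = [[24, 24], [16, 16]] = 8·[3, 2][1, 1]ᵀ, so take a₁ = [1, 0], b₁ = [1, 0], a₂ = [3, 2], b₂ = [1, 1].
Each slice is an integer combination of E₁ = a₁b₁ᵀ and E₂ = a₂b₂ᵀ: S₀ = 12·E₁ − 2·E₂, S₁ = 8·E₁ − 4·E₂; reading off coefficients, c₁ = [12, 8] and c₂ = [-2, -4].
Hence T = [1, 0] (x) [1, 0] (x) [12, 8] + [3, 2] (x) [1, 1] (x) [-2, -4], so rank(T) ≤ 2.
These bounds meet, so rank(T) = 2.

2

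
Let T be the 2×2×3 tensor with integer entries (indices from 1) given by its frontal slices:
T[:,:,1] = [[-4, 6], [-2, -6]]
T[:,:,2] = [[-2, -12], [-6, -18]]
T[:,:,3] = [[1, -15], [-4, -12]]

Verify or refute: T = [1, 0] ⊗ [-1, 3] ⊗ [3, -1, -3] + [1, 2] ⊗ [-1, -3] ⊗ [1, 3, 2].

Yes

Reconstruct entrywise from the claimed factors. For example, T[1,1,2] = -2 and Σₗ aₗ[1]bₗ[1]cₗ[2] = (1)·(-1)·(-1) + (1)·(-1)·(3) = -2; checking all 12 entries, every one matches. The claim holds.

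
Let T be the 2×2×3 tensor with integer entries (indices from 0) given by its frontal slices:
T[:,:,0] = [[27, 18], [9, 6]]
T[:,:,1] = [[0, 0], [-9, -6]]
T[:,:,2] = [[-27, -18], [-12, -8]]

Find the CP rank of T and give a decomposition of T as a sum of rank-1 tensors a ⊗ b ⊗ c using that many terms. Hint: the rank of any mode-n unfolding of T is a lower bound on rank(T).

rank(T) = 2

Lower bound: the mode-1 unfolding of T (rows indexed by i, columns by (j,k) = (0,0), (0,1), (0,2), (1,0), (1,1), (1,2)) is [[27, 0, -27, 18, 0, -18], [9, -9, -12, 6, -6, -8]].
There the 2×2 minor on rows i ∈ {0, 1}, columns (j,k) ∈ {(0,0), (0,1)} is det [[27, 0], [9, -9]] = -243 ≠ 0, so this unfolding has rank ≥ 2; CP rank is at least every unfolding rank, so rank(T) ≥ 2. (This is only a lower bound: in general the CP rank may exceed every unfolding rank, so we still need to exhibit 2 rank-1 terms summing to T.)
Upper bound — finding two terms. Every mode-2 slice of T is a multiple of one matrix: T[:,j,:] = b[j]·M with b = (3, 2) and M = [[9, 0, -9], [3, -3, -4]] (rows indexed by i, columns by k). So it suffices to write M as a sum of two rank-1 matrices.
Splitting M by its rows (i = 0, 1), M = (1, 0)(9, 0, -9)ᵀ + (0, 1)(3, -3, -4)ᵀ.
Hence T = (1, 0) ⊗ (3, 2) ⊗ (9, 0, -9) + (0, 1) ⊗ (3, 2) ⊗ (3, -3, -4), so rank(T) ≤ 2.
These bounds meet, so rank(T) = 2.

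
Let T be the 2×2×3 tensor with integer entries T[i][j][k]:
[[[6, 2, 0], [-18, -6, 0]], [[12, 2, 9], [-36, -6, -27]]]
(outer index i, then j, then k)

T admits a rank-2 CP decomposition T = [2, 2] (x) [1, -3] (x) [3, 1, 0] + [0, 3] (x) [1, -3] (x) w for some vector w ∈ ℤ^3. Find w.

Subtract the known terms from T to get the rank-1 residual R = [0, 3] (x) [1, -3] (x) w, so R[i,j,k] = a[i]·b[j]·w[k]. Pick indices with nonzero a[1]·b[0] = (3)·(1) = 3. Only the fibre through (1,0,·) is needed: R[1,0,:] = T[1,0,:] − Σₗ aₗ[1]bₗ[0]cₗ = [12, 2, 9] − (2)·(1)·[3, 1, 0] = [6, 0, 9]. Then w[k] = R[1,0,k] / 3 for each k, giving w = [6, 0, 9] / 3 = [2, 0, 3].

w = [2, 0, 3]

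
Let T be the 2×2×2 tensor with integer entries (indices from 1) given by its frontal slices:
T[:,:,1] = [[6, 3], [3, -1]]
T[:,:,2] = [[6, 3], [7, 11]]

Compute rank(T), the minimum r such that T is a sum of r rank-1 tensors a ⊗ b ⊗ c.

2

Lower bound: in the mode-3 unfolding of T (rows indexed by k, columns by (i,j)) the 2×2 minor on rows k ∈ {1, 2}, columns (i,j) ∈ {(1,1), (2,1)} is det [[6, 3], [6, 7]] = 24 ≠ 0, so that unfolding has rank ≥ 2 and hence rank(T) ≥ 2 (CP rank is at least every unfolding rank, though it can be larger).
Upper bound: with S_k = T[:,:,k], the two rank-1 terms a₁b₁ᵀ, a₂b₂ᵀ are the rank-1 members of the pencil x·S₁ + y·S₂.
det(x·S₁ + y·S₂) is −15·x² + 30·xy + 45·y² = (-15)·(x − 3·y)(x + y), vanishing at (x:y) = (3:1) and (1:-1).
M₁ = 3·S₁ + S₂ = [[24, 12], [16, 8]] = 4·[3, 2][2, 1]ᵀ and M₂ = S₁ − S₂ = [[0, 0], [-4, -12]] = (-4)·[0, 1][1, 3]ᵀ, so take a₁ = [3, 2], b₁ = [2, 1], a₂ = [0, 1], b₂ = [1, 3].
Each slice is an integer combination of E₁ = a₁b₁ᵀ and E₂ = a₂b₂ᵀ: S₁ = E₁ − E₂, S₂ = E₁ + 3·E₂; reading off coefficients, c₁ = [1, 1] and c₂ = [-1, 3].
Hence T = [3, 2] ⊗ [2, 1] ⊗ [1, 1] + [0, 1] ⊗ [1, 3] ⊗ [-1, 3], so rank(T) ≤ 2.
These bounds meet, so rank(T) = 2.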